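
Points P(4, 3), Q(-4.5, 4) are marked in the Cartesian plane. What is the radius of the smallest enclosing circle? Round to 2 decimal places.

4.28

The smallest circle enclosing two points has them as diameter endpoints.
Centre = midpoint = (-0.25, 3.5); r² = |PQ|²/4 = 73.25/4 = 18.3125.
r = √(18.3125) ≈ 4.28.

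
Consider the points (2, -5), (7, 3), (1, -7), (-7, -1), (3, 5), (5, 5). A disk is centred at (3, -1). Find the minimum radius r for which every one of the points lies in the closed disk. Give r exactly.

The required radius is the distance from (3, -1) to the farthest point.
Squared distances: 17, 32, 40, 100, 36, 40.
Maximum is 100, attained at (-7, -1).
r = √100 = 10.

10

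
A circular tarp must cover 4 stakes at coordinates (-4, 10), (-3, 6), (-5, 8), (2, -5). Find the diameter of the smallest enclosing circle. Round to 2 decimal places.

The minimum enclosing circle of a finite set is fixed by two of the points (as a diameter) or three (as a circumcircle).
The farthest pair is (-4, 10)–(2, -5) with squared distance 261. The circle on this segment as diameter has centre (-1, 2.5) and r² = 261/4 = 65.25.
Check (-3, 6): distance² to centre = 16.25 ≤ 65.25, so it lies inside.
All remaining points lie in this disk, and no smaller disk contains both endpoints, so this is the minimum enclosing circle.
Diameter = 2r = 2√(65.25) ≈ 16.16.

16.16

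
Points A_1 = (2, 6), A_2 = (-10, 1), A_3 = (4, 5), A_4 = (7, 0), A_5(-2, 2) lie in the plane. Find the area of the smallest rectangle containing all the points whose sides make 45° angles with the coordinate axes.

In coordinates u = x + y, v = x − y the rectangle is axis-aligned; the map (x,y)→(u,v) scales areas by 2.
u-values: 8, -9, 9, 7, 0; range = 9 − (-9) = 18.
v-values: -4, -11, -1, 7, -4; range = 7 − (-11) = 18.
Area = (18 × 18) / 2 = 162.

162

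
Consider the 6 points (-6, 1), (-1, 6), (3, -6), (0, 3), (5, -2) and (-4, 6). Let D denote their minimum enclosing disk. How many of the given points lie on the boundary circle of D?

2

By Welzl's lemma the MEC is supported by two points (diametrically opposite) or three points (on a circumcircle).
The farthest pair is (3, -6)–(-4, 6) with squared distance 193. The circle on this segment as diameter has centre (-0.5, 0) and r² = 193/4 = 48.25.
Check (-6, 1): distance² to centre = 31.25 ≤ 48.25, so it lies inside.
All remaining points lie in this disk, and no smaller disk contains both endpoints, so this is the minimum enclosing circle.
The points at distance exactly r from the centre are (3, -6), (-4, 6) — 2 points.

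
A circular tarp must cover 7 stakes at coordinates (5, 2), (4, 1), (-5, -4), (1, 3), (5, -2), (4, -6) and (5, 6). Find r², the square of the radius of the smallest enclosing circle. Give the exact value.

By Welzl's lemma the MEC is supported by two points (diametrically opposite) or three points (on a circumcircle).
The minimum enclosing circle is determined by three boundary points: (-5, -4), (4, -6), (5, 6).
Their circumcentre is (15/22, 7/22) with r² = 12325/242.
The farthest remaining point (5, -2) is at distance² 5813/242 ≤ 12325/242.

12325/242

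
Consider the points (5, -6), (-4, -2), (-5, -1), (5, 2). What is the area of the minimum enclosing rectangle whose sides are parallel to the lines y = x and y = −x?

97.5

In coordinates u = x + y, v = x − y the rectangle is axis-aligned; the map (x,y)→(u,v) scales areas by 2.
u-values: -1, -6, -6, 7; range = 7 − (-6) = 13.
v-values: 11, -2, -4, 3; range = 11 − (-4) = 15.
Area = (13 × 15) / 2 = 97.5.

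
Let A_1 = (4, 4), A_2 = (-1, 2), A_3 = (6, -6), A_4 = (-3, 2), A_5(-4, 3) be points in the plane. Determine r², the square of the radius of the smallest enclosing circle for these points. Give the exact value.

The minimum enclosing circle of a finite set is fixed by two of the points (as a diameter) or three (as a circumcircle).
The farthest pair is A_3–A_5 with squared distance 181. The circle on this segment as diameter has centre (1, -1.5) and r² = 181/4 = 45.25.
Check A_1: distance² to centre = 39.25 ≤ 45.25, so it lies inside.
All remaining points lie in this disk, and no smaller disk contains both endpoints, so this is the minimum enclosing circle.

45.25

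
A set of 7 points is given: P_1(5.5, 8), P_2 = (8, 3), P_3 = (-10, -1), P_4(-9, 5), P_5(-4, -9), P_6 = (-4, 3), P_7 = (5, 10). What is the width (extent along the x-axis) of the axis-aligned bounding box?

18

max x = 8, min x = -10, so width = 18.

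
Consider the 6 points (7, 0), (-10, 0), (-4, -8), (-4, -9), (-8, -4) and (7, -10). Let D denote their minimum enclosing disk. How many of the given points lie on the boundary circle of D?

3

The farthest pair is (-10, 0)–(7, -10) with squared distance 389. The circle on this segment as diameter has centre (-1.5, -5) and r² = 389/4 = 97.25.
Check (7, 0): distance² to centre = 97.25 ≤ 97.25, so it lies inside.
All remaining points lie in this disk, and no smaller disk contains both endpoints, so this is the minimum enclosing circle.
The points at distance exactly r from the centre are (7, 0), (-10, 0), (7, -10) — 3 points.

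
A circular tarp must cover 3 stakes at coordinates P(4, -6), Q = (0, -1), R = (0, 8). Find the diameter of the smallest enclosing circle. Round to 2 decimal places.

Side lengths²: PQ² = 41, PR² = 212, QR² = 81.
Since PR² = 212 ≥ 81 + 41 = 122, the angle opposite PR is not acute, so the smallest enclosing circle has PR as diameter.
Centre = midpoint of PR = (2, 1), r² = 212/4 = 53.
Diameter = 2r = 2√53 ≈ 14.56.

14.56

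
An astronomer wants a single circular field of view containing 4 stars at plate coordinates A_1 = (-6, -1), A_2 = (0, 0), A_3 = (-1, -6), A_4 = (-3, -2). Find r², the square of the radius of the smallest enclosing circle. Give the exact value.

A smallest enclosing disk is always determined by at most three of the input points on its boundary.
The minimum enclosing circle is determined by three boundary points: A_1, A_2, A_3.
Their circumcentre is (-37/14, -37/14) with r² = 1369/98.
The farthest remaining point A_4 is at distance² 53/98 ≤ 1369/98.

1369/98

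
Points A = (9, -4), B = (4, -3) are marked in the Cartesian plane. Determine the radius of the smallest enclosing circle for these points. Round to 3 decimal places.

The smallest circle enclosing two points has them as diameter endpoints.
Centre = midpoint = (6.5, -3.5); r² = |AB|²/4 = 26/4 = 6.5.
r = √(6.5) ≈ 2.550.

2.550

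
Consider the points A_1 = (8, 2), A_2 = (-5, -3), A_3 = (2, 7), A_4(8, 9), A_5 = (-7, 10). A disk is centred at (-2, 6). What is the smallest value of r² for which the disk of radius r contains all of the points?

The required radius is the distance from (-2, 6) to the farthest point.
Squared distances: 116, 90, 17, 109, 41.
Maximum is 116, attained at A_1.

116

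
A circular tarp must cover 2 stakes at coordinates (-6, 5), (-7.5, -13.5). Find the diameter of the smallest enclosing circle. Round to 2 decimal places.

The smallest circle enclosing two points has them as diameter endpoints.
Centre = midpoint = (-6.75, -4.25); r² = |(-6, 5)−(-7.5, -13.5)|²/4 = 344.5/4 = 86.125.
Diameter = 2r = 2√(86.125) ≈ 18.56.

18.56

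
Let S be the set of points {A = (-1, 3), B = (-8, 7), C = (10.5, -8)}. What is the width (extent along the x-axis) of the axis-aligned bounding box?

max x = 10.5, min x = -8, so width = 18.5.

18.5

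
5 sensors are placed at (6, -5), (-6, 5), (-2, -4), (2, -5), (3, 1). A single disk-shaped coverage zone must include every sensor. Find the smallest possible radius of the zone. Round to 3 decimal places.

The minimum enclosing circle of a finite set is fixed by two of the points (as a diameter) or three (as a circumcircle).
The farthest pair is (6, -5)–(-6, 5) with squared distance 244. The circle on this segment as diameter has centre (0, 0) and r² = 244/4 = 61.
Check (-2, -4): distance² to centre = 20 ≤ 61, so it lies inside.
All remaining points lie in this disk, and no smaller disk contains both endpoints, so this is the minimum enclosing circle.
r = √61 ≈ 7.810.

7.810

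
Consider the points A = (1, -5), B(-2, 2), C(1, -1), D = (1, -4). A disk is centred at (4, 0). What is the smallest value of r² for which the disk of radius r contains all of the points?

40

The required radius is the distance from (4, 0) to the farthest point.
Squared distances: 34, 40, 10, 25.
Maximum is 40, attained at B.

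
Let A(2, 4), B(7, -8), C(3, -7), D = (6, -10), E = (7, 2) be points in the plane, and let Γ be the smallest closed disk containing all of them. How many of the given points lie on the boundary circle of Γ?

2

The minimum enclosing circle of a finite set is fixed by two of the points (as a diameter) or three (as a circumcircle).
The farthest pair is A–D with squared distance 212. The circle on this segment as diameter has centre (4, -3) and r² = 212/4 = 53.
Check B: distance² to centre = 34 ≤ 53, so it lies inside.
All remaining points lie in this disk, and no smaller disk contains both endpoints, so this is the minimum enclosing circle.
The points at distance exactly r from the centre are A, D — 2 points.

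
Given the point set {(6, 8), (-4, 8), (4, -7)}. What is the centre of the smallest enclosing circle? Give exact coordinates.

(1, 31/30)

Call the three points A, B, C in the order given.
Side lengths²: AB² = 100, AC² = 229, BC² = 289.
Since BC² = 289 < 229 + 100 = 329, the triangle is acute, so the smallest enclosing circle is the circumcircle.
Circumcentre = (1, 31/30), r² = 66181/900.
Centre = (1, 31/30).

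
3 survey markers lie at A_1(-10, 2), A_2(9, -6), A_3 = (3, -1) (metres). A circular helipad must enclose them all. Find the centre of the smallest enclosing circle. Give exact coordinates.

(-0.5, -2)

Side lengths²: A_1A_2² = 425, A_1A_3² = 178, A_2A_3² = 61.
Since A_1A_2² = 425 ≥ 178 + 61 = 239, the angle opposite A_1A_2 is not acute, so the smallest enclosing circle has A_1A_2 as diameter.
Centre = midpoint of A_1A_2 = (-0.5, -2), r² = 425/4 = 106.25.
Centre = (-0.5, -2).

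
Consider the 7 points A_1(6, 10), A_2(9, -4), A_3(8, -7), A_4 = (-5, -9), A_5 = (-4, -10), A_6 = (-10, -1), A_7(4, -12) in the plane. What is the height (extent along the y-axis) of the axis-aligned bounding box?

max y = 10, min y = -12, so height = 22.

22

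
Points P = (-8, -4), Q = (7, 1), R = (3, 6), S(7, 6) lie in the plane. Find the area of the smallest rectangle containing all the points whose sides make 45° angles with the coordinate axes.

In coordinates u = x + y, v = x − y the rectangle is axis-aligned; the map (x,y)→(u,v) scales areas by 2.
u-values: -12, 8, 9, 13; range = 13 − (-12) = 25.
v-values: -4, 6, -3, 1; range = 6 − (-4) = 10.
Area = (25 × 10) / 2 = 125.

125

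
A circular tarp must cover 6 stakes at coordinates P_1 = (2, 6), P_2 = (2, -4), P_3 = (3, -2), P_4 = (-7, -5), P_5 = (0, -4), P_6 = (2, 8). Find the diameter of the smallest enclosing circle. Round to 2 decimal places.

15.81

The farthest pair is P_4–P_6 with squared distance 250. The circle on this segment as diameter has centre (-2.5, 1.5) and r² = 250/4 = 62.5.
Check P_1: distance² to centre = 40.5 ≤ 62.5, so it lies inside.
All remaining points lie in this disk, and no smaller disk contains both endpoints, so this is the minimum enclosing circle.
Diameter = 2r = 2√(62.5) ≈ 15.81.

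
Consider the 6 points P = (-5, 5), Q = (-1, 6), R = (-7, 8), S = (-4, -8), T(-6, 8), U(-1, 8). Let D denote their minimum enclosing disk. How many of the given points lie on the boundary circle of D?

The minimum enclosing circle is determined by three boundary points: R, S, U.
Their circumcentre is (-4, 0.28125) with r² = 68.5791015625.
The farthest remaining point T is at distance² 63.5791015625 ≤ 68.5791015625.
The points at distance exactly r from the centre are R, S, U — 3 points.

3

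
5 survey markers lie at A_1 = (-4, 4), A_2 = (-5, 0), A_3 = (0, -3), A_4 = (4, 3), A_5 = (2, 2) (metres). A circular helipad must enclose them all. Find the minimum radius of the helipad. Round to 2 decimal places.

The minimum enclosing circle of a finite set is fixed by two of the points (as a diameter) or three (as a circumcircle).
The farthest pair is A_2–A_4 with squared distance 90. The circle on this segment as diameter has centre (-0.5, 1.5) and r² = 90/4 = 22.5.
Check A_1: distance² to centre = 18.5 ≤ 22.5, so it lies inside.
All remaining points lie in this disk, and no smaller disk contains both endpoints, so this is the minimum enclosing circle.
r = √(22.5) ≈ 4.74.

4.74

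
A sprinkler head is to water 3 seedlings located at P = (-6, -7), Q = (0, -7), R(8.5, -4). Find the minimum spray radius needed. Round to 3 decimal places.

7.404

Side lengths²: PQ² = 36, PR² = 219.25, QR² = 81.25.
Since PR² = 219.25 ≥ 81.25 + 36 = 117.25, the angle opposite PR is not acute, so the smallest enclosing circle has PR as diameter.
Centre = midpoint of PR = (1.25, -5.5), r² = 219.25/4 = 54.8125.
r = √(54.8125) ≈ 7.404.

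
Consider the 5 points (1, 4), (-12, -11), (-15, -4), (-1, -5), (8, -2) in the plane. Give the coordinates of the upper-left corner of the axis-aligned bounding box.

(-15, 4)

x-range [-15, 8], y-range [-11, 4].
The upper-left corner is (-15, 4).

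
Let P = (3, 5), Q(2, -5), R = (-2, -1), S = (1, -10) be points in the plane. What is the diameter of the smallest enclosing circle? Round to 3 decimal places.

By Welzl's lemma the MEC is supported by two points (diametrically opposite) or three points (on a circumcircle).
The farthest pair is P–S with squared distance 229. The circle on this segment as diameter has centre (2, -2.5) and r² = 229/4 = 57.25.
Check Q: distance² to centre = 6.25 ≤ 57.25, so it lies inside.
All remaining points lie in this disk, and no smaller disk contains both endpoints, so this is the minimum enclosing circle.
Diameter = 2r = 2√(57.25) ≈ 15.133.

15.133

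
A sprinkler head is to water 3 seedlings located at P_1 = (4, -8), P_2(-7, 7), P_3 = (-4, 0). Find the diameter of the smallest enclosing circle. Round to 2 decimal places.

18.60

Side lengths²: P_1P_2² = 346, P_1P_3² = 128, P_2P_3² = 58.
Since P_1P_2² = 346 ≥ 128 + 58 = 186, the angle opposite P_1P_2 is not acute, so the smallest enclosing circle has P_1P_2 as diameter.
Centre = midpoint of P_1P_2 = (-1.5, -0.5), r² = 346/4 = 86.5.
Diameter = 2r = 2√(86.5) ≈ 18.60.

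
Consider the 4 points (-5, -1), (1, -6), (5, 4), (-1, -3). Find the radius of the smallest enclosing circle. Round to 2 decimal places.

5.88

A smallest enclosing disk is always determined by at most three of the input points on its boundary.
The minimum enclosing circle is determined by three boundary points: (-5, -1), (1, -6), (5, 4).
Their circumcentre is (0.8125, -0.125) with r² = 34.55078125.
The farthest remaining point (-1, -3) is at distance² 11.55078125 ≤ 34.55078125.
r = √(34.55078125) ≈ 5.88.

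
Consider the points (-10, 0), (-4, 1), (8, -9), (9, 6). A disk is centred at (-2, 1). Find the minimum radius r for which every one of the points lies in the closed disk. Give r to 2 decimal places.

The required radius is the distance from (-2, 1) to the farthest point.
Squared distances: 65, 4, 200, 146.
Maximum is 200, attained at (8, -9).
r = √200 ≈ 14.14.

14.14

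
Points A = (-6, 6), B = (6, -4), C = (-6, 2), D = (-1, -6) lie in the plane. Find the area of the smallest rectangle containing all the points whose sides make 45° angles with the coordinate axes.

In coordinates u = x + y, v = x − y the rectangle is axis-aligned; the map (x,y)→(u,v) scales areas by 2.
u-values: 0, 2, -4, -7; range = 2 − (-7) = 9.
v-values: -12, 10, -8, 5; range = 10 − (-12) = 22.
Area = (9 × 22) / 2 = 99.

99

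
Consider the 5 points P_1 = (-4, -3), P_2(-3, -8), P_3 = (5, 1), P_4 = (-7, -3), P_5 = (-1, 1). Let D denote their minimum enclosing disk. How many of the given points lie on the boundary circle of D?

A smallest enclosing disk is always determined by at most three of the input points on its boundary.
The minimum enclosing circle is determined by three boundary points: P_2, P_3, P_4.
Their circumcentre is (-25/38, -77/38) with r² = 29725/722.
The farthest remaining point P_1 is at distance² 8749/722 ≤ 29725/722.
The points at distance exactly r from the centre are P_2, P_3, P_4 — 3 points.

3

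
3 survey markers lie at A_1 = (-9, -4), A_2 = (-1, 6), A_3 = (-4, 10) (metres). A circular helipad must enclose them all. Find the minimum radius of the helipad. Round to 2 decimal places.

Side lengths²: A_1A_2² = 164, A_1A_3² = 221, A_2A_3² = 25.
Since A_1A_3² = 221 ≥ 164 + 25 = 189, the angle opposite A_1A_3 is not acute, so the smallest enclosing circle has A_1A_3 as diameter.
Centre = midpoint of A_1A_3 = (-6.5, 3), r² = 221/4 = 55.25.
r = √(55.25) ≈ 7.43.

7.43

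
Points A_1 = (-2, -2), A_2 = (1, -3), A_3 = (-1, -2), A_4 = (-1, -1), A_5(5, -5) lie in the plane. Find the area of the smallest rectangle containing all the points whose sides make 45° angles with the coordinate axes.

In coordinates u = x + y, v = x − y the rectangle is axis-aligned; the map (x,y)→(u,v) scales areas by 2.
u-values: -4, -2, -3, -2, 0; range = 0 − (-4) = 4.
v-values: 0, 4, 1, 0, 10; range = 10 − 0 = 10.
Area = (4 × 10) / 2 = 20.

20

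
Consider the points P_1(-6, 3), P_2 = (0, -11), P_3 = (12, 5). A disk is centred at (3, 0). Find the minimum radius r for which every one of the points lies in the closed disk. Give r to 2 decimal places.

The required radius is the distance from (3, 0) to the farthest point.
Squared distances: 90, 130, 106.
Maximum is 130, attained at P_2.
r = √130 ≈ 11.40.

11.40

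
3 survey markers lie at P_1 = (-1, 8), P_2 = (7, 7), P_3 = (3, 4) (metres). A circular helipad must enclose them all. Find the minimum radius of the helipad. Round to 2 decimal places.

Side lengths²: P_1P_2² = 65, P_1P_3² = 32, P_2P_3² = 25.
Since P_1P_2² = 65 ≥ 32 + 25 = 57, the angle opposite P_1P_2 is not acute, so the smallest enclosing circle has P_1P_2 as diameter.
Centre = midpoint of P_1P_2 = (3, 7.5), r² = 65/4 = 16.25.
r = √(16.25) ≈ 4.03.

4.03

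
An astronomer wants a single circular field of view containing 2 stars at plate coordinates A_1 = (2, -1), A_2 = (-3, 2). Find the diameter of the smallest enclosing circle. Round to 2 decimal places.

The smallest circle enclosing two points has them as diameter endpoints.
Centre = midpoint = (-0.5, 0.5); r² = |A_1A_2|²/4 = 34/4 = 8.5.
Diameter = 2r = 2√(8.5) ≈ 5.83.

5.83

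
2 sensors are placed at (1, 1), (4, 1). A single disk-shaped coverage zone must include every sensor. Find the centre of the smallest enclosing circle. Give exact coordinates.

The smallest circle enclosing two points has them as diameter endpoints.
Centre = midpoint = (2.5, 1); r² = |(1, 1)−(4, 1)|²/4 = 9/4 = 2.25.
Centre = (2.5, 1).

(2.5, 1)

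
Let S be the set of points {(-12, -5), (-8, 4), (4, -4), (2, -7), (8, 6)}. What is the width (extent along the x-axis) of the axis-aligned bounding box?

20

max x = 8, min x = -12, so width = 20.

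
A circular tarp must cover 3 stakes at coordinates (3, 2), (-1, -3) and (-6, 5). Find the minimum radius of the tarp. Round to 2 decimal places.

Call the three points A, B, C in the order given.
Side lengths²: AB² = 41, AC² = 90, BC² = 89.
Since AC² = 90 < 89 + 41 = 130, the triangle is acute, so the smallest enclosing circle is the circumcircle.
Circumcentre = (-77/38, 73/38), r² = 18245/722.
r = √(18245/722) ≈ 5.03.

5.03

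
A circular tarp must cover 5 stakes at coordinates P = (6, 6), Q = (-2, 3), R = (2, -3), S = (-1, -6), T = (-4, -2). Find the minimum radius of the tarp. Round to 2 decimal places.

6.95

The farthest pair is P–S with squared distance 193. The circle on this segment as diameter has centre (2.5, 0) and r² = 193/4 = 48.25.
Check Q: distance² to centre = 29.25 ≤ 48.25, so it lies inside.
All remaining points lie in this disk, and no smaller disk contains both endpoints, so this is the minimum enclosing circle.
r = √(48.25) ≈ 6.95.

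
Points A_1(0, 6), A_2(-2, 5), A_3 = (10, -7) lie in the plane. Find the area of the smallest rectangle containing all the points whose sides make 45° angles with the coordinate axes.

36

In coordinates u = x + y, v = x − y the rectangle is axis-aligned; the map (x,y)→(u,v) scales areas by 2.
u-values: 6, 3, 3; range = 6 − 3 = 3.
v-values: -6, -7, 17; range = 17 − (-7) = 24.
Area = (3 × 24) / 2 = 36.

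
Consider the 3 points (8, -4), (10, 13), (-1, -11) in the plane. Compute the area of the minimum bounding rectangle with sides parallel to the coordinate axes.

x ranges over [-1, 10], width 11.
y ranges over [-11, 13], height 24.
Area = 11 × 24 = 264.

264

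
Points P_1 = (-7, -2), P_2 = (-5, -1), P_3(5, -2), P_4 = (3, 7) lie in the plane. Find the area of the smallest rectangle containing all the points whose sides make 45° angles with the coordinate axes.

In coordinates u = x + y, v = x − y the rectangle is axis-aligned; the map (x,y)→(u,v) scales areas by 2.
u-values: -9, -6, 3, 10; range = 10 − (-9) = 19.
v-values: -5, -4, 7, -4; range = 7 − (-5) = 12.
Area = (19 × 12) / 2 = 114.

114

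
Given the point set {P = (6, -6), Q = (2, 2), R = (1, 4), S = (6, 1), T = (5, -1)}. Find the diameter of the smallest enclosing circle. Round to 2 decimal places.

11.18

A smallest enclosing disk is always determined by at most three of the input points on its boundary.
The farthest pair is P–R with squared distance 125. The circle on this segment as diameter has centre (3.5, -1) and r² = 125/4 = 31.25.
Check Q: distance² to centre = 11.25 ≤ 31.25, so it lies inside.
All remaining points lie in this disk, and no smaller disk contains both endpoints, so this is the minimum enclosing circle.
Diameter = 2r = 2√(31.25) ≈ 11.18.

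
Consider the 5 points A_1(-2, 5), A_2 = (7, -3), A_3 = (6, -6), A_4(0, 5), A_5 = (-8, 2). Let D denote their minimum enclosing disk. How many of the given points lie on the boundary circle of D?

3

By Welzl's lemma the MEC is supported by two points (diametrically opposite) or three points (on a circumcircle).
The farthest pair is A_3–A_5 with squared distance 260. The circle on this segment as diameter has centre (-1, -2) and r² = 260/4 = 65.
Check A_1: distance² to centre = 50 ≤ 65, so it lies inside.
All remaining points lie in this disk, and no smaller disk contains both endpoints, so this is the minimum enclosing circle.
The points at distance exactly r from the centre are A_2, A_3, A_5 — 3 points.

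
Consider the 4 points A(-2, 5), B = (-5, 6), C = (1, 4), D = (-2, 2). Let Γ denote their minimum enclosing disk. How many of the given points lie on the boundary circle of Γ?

The farthest pair is B–C with squared distance 40. The circle on this segment as diameter has centre (-2, 5) and r² = 40/4 = 10.
Check A: distance² to centre = 0 ≤ 10, so it lies inside.
All remaining points lie in this disk, and no smaller disk contains both endpoints, so this is the minimum enclosing circle.
The points at distance exactly r from the centre are B, C — 2 points.

2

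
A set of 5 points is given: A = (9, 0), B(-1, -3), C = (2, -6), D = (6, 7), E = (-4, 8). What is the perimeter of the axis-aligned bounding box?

Width = max x − min x = 9 − (-4) = 13.
Height = max y − min y = 8 − (-6) = 14.
Perimeter = 2(13 + 14) = 54.

54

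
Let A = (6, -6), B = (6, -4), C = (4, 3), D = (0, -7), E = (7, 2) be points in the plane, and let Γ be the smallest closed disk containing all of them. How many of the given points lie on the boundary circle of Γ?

The minimum enclosing circle of a finite set is fixed by two of the points (as a diameter) or three (as a circumcircle).
The farthest pair is D–E with squared distance 130. The circle on this segment as diameter has centre (3.5, -2.5) and r² = 130/4 = 32.5.
Check A: distance² to centre = 18.5 ≤ 32.5, so it lies inside.
All remaining points lie in this disk, and no smaller disk contains both endpoints, so this is the minimum enclosing circle.
The points at distance exactly r from the centre are D, E — 2 points.

2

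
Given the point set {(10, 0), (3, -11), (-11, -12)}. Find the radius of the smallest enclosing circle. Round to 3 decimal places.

12.093

Call the three points A, B, C in the order given.
Side lengths²: AB² = 170, AC² = 585, BC² = 197.
Since AC² = 585 ≥ 197 + 170 = 367, the angle opposite AC is not acute, so the smallest enclosing circle has AC as diameter.
Centre = midpoint of AC = (-0.5, -6), r² = 585/4 = 146.25.
r = √(146.25) ≈ 12.093.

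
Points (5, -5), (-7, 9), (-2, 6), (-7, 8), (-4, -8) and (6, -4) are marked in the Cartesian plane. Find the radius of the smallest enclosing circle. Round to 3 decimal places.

The minimum enclosing circle of a finite set is fixed by two of the points (as a diameter) or three (as a circumcircle).
The minimum enclosing circle is determined by three boundary points: (-7, 9), (-4, -8), (6, -4).
Their circumcentre is (-13/7, 8/7) with r² = 4321/49.
The farthest remaining point (5, -5) is at distance² 4153/49 ≤ 4321/49.
r = √(4321/49) ≈ 9.391.

9.391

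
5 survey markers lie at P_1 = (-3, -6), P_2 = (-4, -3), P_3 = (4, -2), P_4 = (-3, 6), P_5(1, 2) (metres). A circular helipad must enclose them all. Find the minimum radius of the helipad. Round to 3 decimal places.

By Welzl's lemma the MEC is supported by two points (diametrically opposite) or three points (on a circumcircle).
The minimum enclosing circle is determined by three boundary points: P_1, P_3, P_4.
Their circumcentre is (-25/14, 0) with r² = 7345/196.
The farthest remaining point P_2 is at distance² 2725/196 ≤ 7345/196.
r = √(7345/196) ≈ 6.122.

6.122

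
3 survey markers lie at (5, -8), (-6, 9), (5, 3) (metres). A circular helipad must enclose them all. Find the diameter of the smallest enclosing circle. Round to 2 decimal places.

Call the three points A, B, C in the order given.
Side lengths²: AB² = 410, AC² = 121, BC² = 157.
Since AB² = 410 ≥ 157 + 121 = 278, the angle opposite AB is not acute, so the smallest enclosing circle has AB as diameter.
Centre = midpoint of AB = (-0.5, 0.5), r² = 410/4 = 102.5.
Diameter = 2r = 2√(102.5) ≈ 20.25.

20.25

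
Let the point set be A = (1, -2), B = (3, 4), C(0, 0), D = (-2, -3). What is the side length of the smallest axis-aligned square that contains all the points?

The bounding box has width 5 and height 7.
An axis-aligned square enclosing the set must have side ≥ max(width, height).
So the minimum side is max(5, 7) = 7.

7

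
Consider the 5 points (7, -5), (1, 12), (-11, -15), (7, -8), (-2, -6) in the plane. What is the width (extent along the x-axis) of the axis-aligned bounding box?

max x = 7, min x = -11, so width = 18.

18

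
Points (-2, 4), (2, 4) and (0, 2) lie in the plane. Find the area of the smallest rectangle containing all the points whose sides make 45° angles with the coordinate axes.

In coordinates u = x + y, v = x − y the rectangle is axis-aligned; the map (x,y)→(u,v) scales areas by 2.
u-values: 2, 6, 2; range = 6 − 2 = 4.
v-values: -6, -2, -2; range = -2 − (-6) = 4.
Area = (4 × 4) / 2 = 8.

8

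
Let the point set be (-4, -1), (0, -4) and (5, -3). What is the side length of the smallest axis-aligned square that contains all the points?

9

The bounding box has width 9 and height 3.
An axis-aligned square enclosing the set must have side ≥ max(width, height).
So the minimum side is max(9, 3) = 9.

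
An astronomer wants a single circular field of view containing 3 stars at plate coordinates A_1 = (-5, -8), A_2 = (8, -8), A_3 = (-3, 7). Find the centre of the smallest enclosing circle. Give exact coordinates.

(1.5, -37/30)

Side lengths²: A_1A_2² = 169, A_1A_3² = 229, A_2A_3² = 346.
Since A_2A_3² = 346 < 229 + 169 = 398, the triangle is acute, so the smallest enclosing circle is the circumcircle.
Circumcentre = (1.5, -37/30), r² = 39617/450.
Centre = (1.5, -37/30).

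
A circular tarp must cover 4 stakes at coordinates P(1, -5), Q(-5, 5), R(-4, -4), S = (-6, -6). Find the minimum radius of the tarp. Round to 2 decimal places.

5.99

By Welzl's lemma the MEC is supported by two points (diametrically opposite) or three points (on a circumcircle).
The minimum enclosing circle is determined by three boundary points: P, Q, S.
Their circumcentre is (-121/38, -27/38) with r² = 25925/722.
The farthest remaining point R is at distance² 8293/722 ≤ 25925/722.
r = √(25925/722) ≈ 5.99.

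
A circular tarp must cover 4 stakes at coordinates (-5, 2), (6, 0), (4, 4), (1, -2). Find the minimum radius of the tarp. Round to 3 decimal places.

The farthest pair is (-5, 2)–(6, 0) with squared distance 125. The circle on this segment as diameter has centre (0.5, 1) and r² = 125/4 = 31.25.
Check (4, 4): distance² to centre = 21.25 ≤ 31.25, so it lies inside.
All remaining points lie in this disk, and no smaller disk contains both endpoints, so this is the minimum enclosing circle.
r = √(31.25) ≈ 5.590.

5.590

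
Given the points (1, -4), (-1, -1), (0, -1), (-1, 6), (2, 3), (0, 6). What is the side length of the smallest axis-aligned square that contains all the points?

The bounding box has width 3 and height 10.
An axis-aligned square enclosing the set must have side ≥ max(width, height).
So the minimum side is max(3, 10) = 10.

10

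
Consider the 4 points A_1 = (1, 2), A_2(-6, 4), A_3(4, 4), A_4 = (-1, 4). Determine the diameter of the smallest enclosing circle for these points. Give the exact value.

The farthest pair is A_2–A_3 with squared distance 100. The circle on this segment as diameter has centre (-1, 4) and r² = 100/4 = 25.
Check A_1: distance² to centre = 8 ≤ 25, so it lies inside.
All remaining points lie in this disk, and no smaller disk contains both endpoints, so this is the minimum enclosing circle.
Diameter = 2r = 2√25 = 10.

10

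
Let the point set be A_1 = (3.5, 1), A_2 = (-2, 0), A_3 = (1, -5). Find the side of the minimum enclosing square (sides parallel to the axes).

6

The bounding box has width 5.5 and height 6.
An axis-aligned square enclosing the set must have side ≥ max(width, height).
So the minimum side is max(5.5, 6) = 6.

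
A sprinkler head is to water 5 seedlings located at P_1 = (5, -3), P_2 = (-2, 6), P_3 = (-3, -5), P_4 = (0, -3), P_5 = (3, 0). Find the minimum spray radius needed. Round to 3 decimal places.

6.038

A smallest enclosing disk is always determined by at most three of the input points on its boundary.
The minimum enclosing circle is determined by three boundary points: P_1, P_2, P_3.
Their circumcentre is (-3/43, 12/43) with r² = 67405/1849.
The farthest remaining point P_4 is at distance² 19890/1849 ≤ 67405/1849.
r = √(67405/1849) ≈ 6.038.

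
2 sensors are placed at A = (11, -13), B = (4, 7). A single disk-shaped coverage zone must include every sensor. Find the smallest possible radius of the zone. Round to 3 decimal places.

The smallest circle enclosing two points has them as diameter endpoints.
Centre = midpoint = (7.5, -3); r² = |AB|²/4 = 449/4 = 112.25.
r = √(112.25) ≈ 10.595.

10.595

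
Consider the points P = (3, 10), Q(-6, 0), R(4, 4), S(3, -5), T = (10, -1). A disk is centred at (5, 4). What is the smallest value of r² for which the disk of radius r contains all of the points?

137

The required radius is the distance from (5, 4) to the farthest point.
Squared distances: 40, 137, 1, 85, 50.
Maximum is 137, attained at Q.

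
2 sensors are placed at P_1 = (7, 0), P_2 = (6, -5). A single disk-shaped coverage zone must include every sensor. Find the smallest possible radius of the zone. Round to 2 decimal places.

2.55

The smallest circle enclosing two points has them as diameter endpoints.
Centre = midpoint = (6.5, -2.5); r² = |P_1P_2|²/4 = 26/4 = 6.5.
r = √(6.5) ≈ 2.55.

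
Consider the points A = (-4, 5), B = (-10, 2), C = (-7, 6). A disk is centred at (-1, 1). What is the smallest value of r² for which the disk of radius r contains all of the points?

82

The required radius is the distance from (-1, 1) to the farthest point.
Squared distances: 25, 82, 61.
Maximum is 82, attained at B.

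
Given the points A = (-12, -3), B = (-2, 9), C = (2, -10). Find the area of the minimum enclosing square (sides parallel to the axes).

The bounding box has width 14 and height 19.
An axis-aligned square enclosing the set must have side ≥ max(width, height).
So the minimum side is max(14, 19) = 19.
Area = 19² = 361.

361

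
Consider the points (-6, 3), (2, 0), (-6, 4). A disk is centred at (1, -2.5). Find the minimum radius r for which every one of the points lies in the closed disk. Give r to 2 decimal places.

The required radius is the distance from (1, -2.5) to the farthest point.
Squared distances: 79.25, 7.25, 91.25.
Maximum is 91.25, attained at (-6, 4).
r = √(91.25) ≈ 9.55.

9.55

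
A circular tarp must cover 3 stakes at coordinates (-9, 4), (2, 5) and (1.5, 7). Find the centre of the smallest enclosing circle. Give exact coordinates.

Call the three points A, B, C in the order given.
Side lengths²: AB² = 122, AC² = 119.25, BC² = 4.25.
Since AB² = 122 < 119.25 + 4.25 = 123.5, the triangle is acute, so the smallest enclosing circle is the circumcircle.
Circumcentre = (-211/60, 281/60), r² = 54961/1800.
Centre = (-211/60, 281/60).

(-211/60, 281/60)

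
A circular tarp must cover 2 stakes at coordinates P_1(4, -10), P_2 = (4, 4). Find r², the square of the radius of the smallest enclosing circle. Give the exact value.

The smallest circle enclosing two points has them as diameter endpoints.
Centre = midpoint = (4, -3); r² = |P_1P_2|²/4 = 196/4 = 49.

49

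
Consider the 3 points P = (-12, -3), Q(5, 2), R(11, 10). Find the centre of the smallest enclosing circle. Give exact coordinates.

(-0.5, 3.5)

Side lengths²: PQ² = 314, PR² = 698, QR² = 100.
Since PR² = 698 ≥ 314 + 100 = 414, the angle opposite PR is not acute, so the smallest enclosing circle has PR as diameter.
Centre = midpoint of PR = (-0.5, 3.5), r² = 698/4 = 174.5.
Centre = (-0.5, 3.5).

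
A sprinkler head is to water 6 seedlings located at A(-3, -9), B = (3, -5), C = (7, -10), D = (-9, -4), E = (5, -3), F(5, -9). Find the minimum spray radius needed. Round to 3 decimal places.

A smallest enclosing disk is always determined by at most three of the input points on its boundary.
The farthest pair is C–D with squared distance 292. The circle on this segment as diameter has centre (-1, -7) and r² = 292/4 = 73.
Check A: distance² to centre = 8 ≤ 73, so it lies inside.
All remaining points lie in this disk, and no smaller disk contains both endpoints, so this is the minimum enclosing circle.
r = √73 ≈ 8.544.

8.544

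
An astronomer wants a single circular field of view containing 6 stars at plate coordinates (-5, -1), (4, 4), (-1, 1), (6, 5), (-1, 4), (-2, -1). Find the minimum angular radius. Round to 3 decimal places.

By Welzl's lemma the MEC is supported by two points (diametrically opposite) or three points (on a circumcircle).
The farthest pair is (-5, -1)–(6, 5) with squared distance 157. The circle on this segment as diameter has centre (0.5, 2) and r² = 157/4 = 39.25.
Check (4, 4): distance² to centre = 16.25 ≤ 39.25, so it lies inside.
All remaining points lie in this disk, and no smaller disk contains both endpoints, so this is the minimum enclosing circle.
r = √(39.25) ≈ 6.265.

6.265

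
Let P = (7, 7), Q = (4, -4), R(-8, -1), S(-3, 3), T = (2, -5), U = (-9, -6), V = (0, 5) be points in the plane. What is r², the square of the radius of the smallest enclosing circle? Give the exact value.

By Welzl's lemma the MEC is supported by two points (diametrically opposite) or three points (on a circumcircle).
The farthest pair is P–U with squared distance 425. The circle on this segment as diameter has centre (-1, 0.5) and r² = 425/4 = 106.25.
Check Q: distance² to centre = 45.25 ≤ 106.25, so it lies inside.
All remaining points lie in this disk, and no smaller disk contains both endpoints, so this is the minimum enclosing circle.

106.25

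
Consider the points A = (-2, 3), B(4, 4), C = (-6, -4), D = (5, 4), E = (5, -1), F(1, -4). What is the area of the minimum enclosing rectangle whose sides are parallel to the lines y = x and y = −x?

104.5

In coordinates u = x + y, v = x − y the rectangle is axis-aligned; the map (x,y)→(u,v) scales areas by 2.
u-values: 1, 8, -10, 9, 4, -3; range = 9 − (-10) = 19.
v-values: -5, 0, -2, 1, 6, 5; range = 6 − (-5) = 11.
Area = (19 × 11) / 2 = 104.5.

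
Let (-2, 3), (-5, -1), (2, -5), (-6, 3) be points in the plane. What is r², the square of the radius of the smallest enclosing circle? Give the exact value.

The minimum enclosing circle of a finite set is fixed by two of the points (as a diameter) or three (as a circumcircle).
The farthest pair is (2, -5)–(-6, 3) with squared distance 128. The circle on this segment as diameter has centre (-2, -1) and r² = 128/4 = 32.
Check (-2, 3): distance² to centre = 16 ≤ 32, so it lies inside.
All remaining points lie in this disk, and no smaller disk contains both endpoints, so this is the minimum enclosing circle.

32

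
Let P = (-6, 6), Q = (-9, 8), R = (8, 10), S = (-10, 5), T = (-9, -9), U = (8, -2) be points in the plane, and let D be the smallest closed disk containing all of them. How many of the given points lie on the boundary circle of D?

A smallest enclosing disk is always determined by at most three of the input points on its boundary.
The farthest pair is R–T with squared distance 650. The circle on this segment as diameter has centre (-0.5, 0.5) and r² = 650/4 = 162.5.
Check P: distance² to centre = 60.5 ≤ 162.5, so it lies inside.
All remaining points lie in this disk, and no smaller disk contains both endpoints, so this is the minimum enclosing circle.
The points at distance exactly r from the centre are R, T — 2 points.

2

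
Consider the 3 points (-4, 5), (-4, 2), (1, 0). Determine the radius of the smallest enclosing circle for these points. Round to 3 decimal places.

Call the three points A, B, C in the order given.
Side lengths²: AB² = 9, AC² = 50, BC² = 29.
Since AC² = 50 ≥ 29 + 9 = 38, the angle opposite AC is not acute, so the smallest enclosing circle has AC as diameter.
Centre = midpoint of AC = (-1.5, 2.5), r² = 50/4 = 12.5.
r = √(12.5) ≈ 3.536.

3.536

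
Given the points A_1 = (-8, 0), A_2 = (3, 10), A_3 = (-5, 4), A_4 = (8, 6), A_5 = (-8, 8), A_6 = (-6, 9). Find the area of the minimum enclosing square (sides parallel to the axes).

The bounding box has width 16 and height 10.
An axis-aligned square enclosing the set must have side ≥ max(width, height).
So the minimum side is max(16, 10) = 16.
Area = 16² = 256.

256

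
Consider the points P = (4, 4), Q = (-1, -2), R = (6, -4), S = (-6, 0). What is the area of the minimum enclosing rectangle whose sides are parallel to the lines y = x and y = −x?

In coordinates u = x + y, v = x − y the rectangle is axis-aligned; the map (x,y)→(u,v) scales areas by 2.
u-values: 8, -3, 2, -6; range = 8 − (-6) = 14.
v-values: 0, 1, 10, -6; range = 10 − (-6) = 16.
Area = (14 × 16) / 2 = 112.

112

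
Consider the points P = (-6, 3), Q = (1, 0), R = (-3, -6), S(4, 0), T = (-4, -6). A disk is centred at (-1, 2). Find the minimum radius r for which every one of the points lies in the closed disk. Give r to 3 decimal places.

The required radius is the distance from (-1, 2) to the farthest point.
Squared distances: 26, 8, 68, 29, 73.
Maximum is 73, attained at T.
r = √73 ≈ 8.544.

8.544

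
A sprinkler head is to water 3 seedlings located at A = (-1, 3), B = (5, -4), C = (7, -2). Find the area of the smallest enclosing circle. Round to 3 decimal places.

Side lengths²: AB² = 85, AC² = 89, BC² = 8.
Since AC² = 89 < 85 + 8 = 93, the triangle is acute, so the smallest enclosing circle is the circumcircle.
Circumcentre = (73/26, 5/26), r² = 7565/338.
Area = π·r² = π·7565/338 ≈ 70.314.

70.314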